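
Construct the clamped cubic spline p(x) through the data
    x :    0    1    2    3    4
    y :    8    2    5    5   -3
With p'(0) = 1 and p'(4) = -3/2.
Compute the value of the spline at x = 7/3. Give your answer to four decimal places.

With σ_i denoting the second derivative at x_i, h_i = 1, 1, 1, 1, and Δ_i = (y_(i+1) − y_i)/h_i = -6, 3, 0, -8:
  1·σ_0 + 4·σ_1 + 1·σ_2 = 6(Δ_1 - Δ_0) = 54
  1·σ_1 + 4·σ_2 + 1·σ_3 = 6(Δ_2 - Δ_1) = -18
  1·σ_2 + 4·σ_3 + 1·σ_4 = 6(Δ_3 - Δ_2) = -48
Clamped end conditions give two more equations: 2h_0·σ_0 + h_0·σ_1 = 6(Δ_0 - p'(0)) = -42 and h_3·σ_3 + 2h_3·σ_4 = 6(p'(4) - Δ_3) = 39.
Forward elimination and back-substitution give σ_0 = -1823/56, σ_1 = 647/28, σ_2 = -47/8, σ_3 = -493/28, σ_4 = 1585/56.
On [2, 3], p(x) = 5 + 137/28·(x - 2) - 47/16·(x - 2)² - 219/112·(x - 2)³.
With (x - 2) = 1/3: p(7/3) = 349/56.

6.2321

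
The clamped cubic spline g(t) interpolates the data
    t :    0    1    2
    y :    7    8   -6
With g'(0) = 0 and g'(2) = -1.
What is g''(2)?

Write σ_i for g''(x_i). With h_i = 1, 1 and divided differences Δ_i = 1, -14, the continuity of g' gives the tridiagonal system
  1·σ_0 + 4·σ_1 + 1·σ_2 = 6(Δ_1 - Δ_0) = -90
Clamped end conditions give two more equations: 2h_0·σ_0 + h_0·σ_1 = 6(Δ_0 - g'(0)) = 6 and h_1·σ_1 + 2h_1·σ_2 = 6(g'(2) - Δ_1) = 78.
Solving the tridiagonal system: σ_0 = 25, σ_1 = -44, σ_2 = 61.

61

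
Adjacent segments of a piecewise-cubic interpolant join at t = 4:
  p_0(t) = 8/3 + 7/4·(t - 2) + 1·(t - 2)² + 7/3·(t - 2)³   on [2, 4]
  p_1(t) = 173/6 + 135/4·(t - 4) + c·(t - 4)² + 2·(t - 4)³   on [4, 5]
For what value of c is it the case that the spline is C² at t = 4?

15

p_0''(t) = 2 + 14·(t - 2), so p_0''(4) = 30. On the right, p_1''(4) = 2c, so c = 15.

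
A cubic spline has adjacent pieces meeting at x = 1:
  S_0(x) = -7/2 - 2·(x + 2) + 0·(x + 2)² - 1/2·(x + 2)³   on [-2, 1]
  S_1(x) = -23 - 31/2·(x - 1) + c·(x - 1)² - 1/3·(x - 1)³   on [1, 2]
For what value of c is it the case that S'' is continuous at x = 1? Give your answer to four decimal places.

S_0''(x) = 0 - 3·(x + 2), so S_0''(1) = -9. On the right, S_1''(1) = 2c, so c = -9/2.

-4.5000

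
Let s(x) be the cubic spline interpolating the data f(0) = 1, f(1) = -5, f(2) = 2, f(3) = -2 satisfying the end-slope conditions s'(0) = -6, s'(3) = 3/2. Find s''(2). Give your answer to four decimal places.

-32.6000

Put M_i = s'' at the i-th knot. Here h = (1, 1, 1) and Δ = (-6, 7, -4), so the interior equations h_(i-1)·M_(i-1) + 2(h_(i-1)+h_i)·M_i + h_i·M_(i+1) = 6(Δ_i − Δ_(i-1)) read
  1·M_0 + 4·M_1 + 1·M_2 = 6(Δ_1 - Δ_0) = 78
  1·M_1 + 4·M_2 + 1·M_3 = 6(Δ_2 - Δ_1) = -66
Clamped end conditions give two more equations: 2h_0·M_0 + h_0·M_1 = 6(Δ_0 - s'(0)) = 0 and h_2·M_2 + 2h_2·M_3 = 6(s'(3) - Δ_2) = 33.
Hence M_0 = -79/5, M_1 = 158/5, M_2 = -163/5, M_3 = 164/5.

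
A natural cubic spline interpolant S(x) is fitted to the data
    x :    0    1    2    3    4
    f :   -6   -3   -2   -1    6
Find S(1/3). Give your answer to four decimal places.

-4.8730

Let M_i = S''(x_i). Step sizes h_i = 1, 1, 1, 1; slopes of the chords Δ_i = (y_(i+1) - y_i)/h_i = 3, 1, 1, 7.
  1·M_0 + 4·M_1 + 1·M_2 = 6(Δ_1 - Δ_0) = -12
  1·M_1 + 4·M_2 + 1·M_3 = 6(Δ_2 - Δ_1) = 0
  1·M_2 + 4·M_3 + 1·M_4 = 6(Δ_3 - Δ_2) = 36
Natural end conditions: M_0 = M_4 = 0.
Forward elimination and back-substitution give M_0 = 0, M_1 = -18/7, M_2 = -12/7, M_3 = 66/7, M_4 = 0.
On [0, 1], S(x) = -6 + 24/7·x + 0·x² - 3/7·x³.
With x = 1/3: S(1/3) = -307/63.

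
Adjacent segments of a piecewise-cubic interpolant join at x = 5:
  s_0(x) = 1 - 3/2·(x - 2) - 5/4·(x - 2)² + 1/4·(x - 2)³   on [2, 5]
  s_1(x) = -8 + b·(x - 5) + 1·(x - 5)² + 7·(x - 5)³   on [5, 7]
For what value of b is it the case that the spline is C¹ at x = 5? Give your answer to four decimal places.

s_0'(x) = -3/2 - 5/2·(x - 2) + 3/4·(x - 2)², so s_0'(5) = -9/4. On the right, s_1'(5) = b, so b = -9/4.

-2.2500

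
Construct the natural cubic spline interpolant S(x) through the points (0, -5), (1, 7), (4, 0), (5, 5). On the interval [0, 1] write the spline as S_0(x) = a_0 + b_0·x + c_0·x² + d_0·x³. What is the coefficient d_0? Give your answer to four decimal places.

Let m_i = S''(x_i). Step sizes h_i = 1, 3, 1; slopes of the chords Δ_i = (y_(i+1) - y_i)/h_i = 12, -7/3, 5.
  1·m_0 + 8·m_1 + 3·m_2 = 6(Δ_1 - Δ_0) = -86
  3·m_1 + 8·m_2 + 1·m_3 = 6(Δ_2 - Δ_1) = 44
Natural end conditions: m_0 = m_3 = 0.
Solving: m_0 = 0, m_1 = -164/11, m_2 = 122/11, m_3 = 0.
On [0, 1], with S_0(x) = a_0 + b_0·x + c_0·x² + d_0·x³: c_0 = m_0/2 = 0, d_0 = (m_1 - m_0)/(6h_0) = -82/33, b_0 = Δ_0 - h_0(2m_0 + m_1)/6 = 478/33.

-2.4848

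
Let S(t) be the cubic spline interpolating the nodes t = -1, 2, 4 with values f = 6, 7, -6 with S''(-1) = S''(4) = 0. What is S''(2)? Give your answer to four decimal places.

Write M_i for S''(x_i). With h_i = 3, 2 and divided differences Δ_i = 1/3, -13/2, the continuity of S' gives the tridiagonal system
  3·M_0 + 10·M_1 + 2·M_2 = 6(Δ_1 - Δ_0) = -41
Natural end conditions: M_0 = M_2 = 0.
Hence M_0 = 0, M_1 = -41/10, M_2 = 0.

-4.1000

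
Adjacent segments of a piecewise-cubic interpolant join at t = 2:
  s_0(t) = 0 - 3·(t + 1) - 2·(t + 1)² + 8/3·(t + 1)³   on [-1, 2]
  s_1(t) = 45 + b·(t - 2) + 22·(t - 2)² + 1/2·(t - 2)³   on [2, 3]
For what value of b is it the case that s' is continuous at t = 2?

s_0'(t) = -3 - 4·(t + 1) + 8·(t + 1)², so s_0'(2) = 57. On the right, s_1'(2) = b, so b = 57.

57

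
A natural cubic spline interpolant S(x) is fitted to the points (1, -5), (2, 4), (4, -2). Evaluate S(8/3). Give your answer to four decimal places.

4.9630

Write σ_i for S''(x_i). With h_i = 1, 2 and divided differences Δ_i = 9, -3, the continuity of S' gives the tridiagonal system
  1·σ_0 + 6·σ_1 + 2·σ_2 = 6(Δ_1 - Δ_0) = -72
Natural end conditions: σ_0 = σ_2 = 0.
Solving the tridiagonal system: σ_0 = 0, σ_1 = -12, σ_2 = 0.
On [2, 4], S(x) = 4 + 5·(x - 2) - 6·(x - 2)² + 1·(x - 2)³.
With (x - 2) = 2/3: S(8/3) = 134/27.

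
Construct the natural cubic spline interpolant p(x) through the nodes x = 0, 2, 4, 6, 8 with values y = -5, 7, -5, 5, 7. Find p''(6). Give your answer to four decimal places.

-6.2143

With M_i denoting the second derivative at x_i, h_i = 2, 2, 2, 2, and Δ_i = (y_(i+1) − y_i)/h_i = 6, -6, 5, 1:
  2·M_0 + 8·M_1 + 2·M_2 = 6(Δ_1 - Δ_0) = -72
  2·M_1 + 8·M_2 + 2·M_3 = 6(Δ_2 - Δ_1) = 66
  2·M_2 + 8·M_3 + 2·M_4 = 6(Δ_3 - Δ_2) = -24
Natural end conditions: M_0 = M_4 = 0.
Solving: M_0 = 0, M_1 = -171/14, M_2 = 90/7, M_3 = -87/14, M_4 = 0.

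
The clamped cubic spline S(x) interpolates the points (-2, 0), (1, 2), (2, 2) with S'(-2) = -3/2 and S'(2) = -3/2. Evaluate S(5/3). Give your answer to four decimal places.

2.2963

Put m_i = S'' at the i-th knot. Here h = (3, 1) and Δ = (2/3, 0), so the interior equations h_(i-1)·m_(i-1) + 2(h_(i-1)+h_i)·m_i + h_i·m_(i+1) = 6(Δ_i − Δ_(i-1)) read
  3·m_0 + 8·m_1 + 1·m_2 = 6(Δ_1 - Δ_0) = -4
Clamped end conditions give two more equations: 2h_0·m_0 + h_0·m_1 = 6(Δ_0 - S'(-2)) = 13 and h_1·m_1 + 2h_1·m_2 = 6(S'(2) - Δ_1) = -9.
Solving the tridiagonal system: m_0 = 8/3, m_1 = -1, m_2 = -4.
On [1, 2], S(x) = 2 + 1·(x - 1) - 1/2·(x - 1)² - 1/2·(x - 1)³.
With (x - 1) = 2/3: S(5/3) = 62/27.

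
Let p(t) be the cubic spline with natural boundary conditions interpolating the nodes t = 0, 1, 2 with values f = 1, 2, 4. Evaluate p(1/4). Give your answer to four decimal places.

1.1914

Let M_i = p''(x_i). Step sizes h_i = 1, 1; slopes of the chords Δ_i = (y_(i+1) - y_i)/h_i = 1, 2.
  1·M_0 + 4·M_1 + 1·M_2 = 6(Δ_1 - Δ_0) = 6
Natural end conditions: M_0 = M_2 = 0.
Hence M_0 = 0, M_1 = 3/2, M_2 = 0.
On [0, 1], p(t) = 1 + 3/4·t + 0·t² + 1/4·t³.
With t = 1/4: p(1/4) = 305/256.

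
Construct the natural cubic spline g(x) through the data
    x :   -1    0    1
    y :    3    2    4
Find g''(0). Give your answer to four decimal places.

4.5000

Put σ_i = g'' at the i-th knot. Here h = (1, 1) and Δ = (-1, 2), so the interior equations h_(i-1)·σ_(i-1) + 2(h_(i-1)+h_i)·σ_i + h_i·σ_(i+1) = 6(Δ_i − Δ_(i-1)) read
  1·σ_0 + 4·σ_1 + 1·σ_2 = 6(Δ_1 - Δ_0) = 18
Natural end conditions: σ_0 = σ_2 = 0.
Solving: σ_0 = 0, σ_1 = 9/2, σ_2 = 0.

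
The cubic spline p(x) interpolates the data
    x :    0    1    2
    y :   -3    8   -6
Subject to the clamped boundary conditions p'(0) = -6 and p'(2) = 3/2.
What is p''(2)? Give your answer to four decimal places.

Write M_i for p''(x_i). With h_i = 1, 1 and divided differences Δ_i = 11, -14, the continuity of p' gives the tridiagonal system
  1·M_0 + 4·M_1 + 1·M_2 = 6(Δ_1 - Δ_0) = -150
Clamped end conditions give two more equations: 2h_0·M_0 + h_0·M_1 = 6(Δ_0 - p'(0)) = 102 and h_1·M_1 + 2h_1·M_2 = 6(p'(2) - Δ_1) = 93.
Solving: M_0 = 369/4, M_1 = -165/2, M_2 = 351/4.

87.7500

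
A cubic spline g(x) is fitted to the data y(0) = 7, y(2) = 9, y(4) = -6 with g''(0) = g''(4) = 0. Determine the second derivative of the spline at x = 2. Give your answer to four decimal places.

Let M_i = g''(x_i). Step sizes h_i = 2, 2; slopes of the chords Δ_i = (y_(i+1) - y_i)/h_i = 1, -15/2.
  2·M_0 + 8·M_1 + 2·M_2 = 6(Δ_1 - Δ_0) = -51
Natural end conditions: M_0 = M_2 = 0.
Forward elimination and back-substitution give M_0 = 0, M_1 = -51/8, M_2 = 0.

-6.3750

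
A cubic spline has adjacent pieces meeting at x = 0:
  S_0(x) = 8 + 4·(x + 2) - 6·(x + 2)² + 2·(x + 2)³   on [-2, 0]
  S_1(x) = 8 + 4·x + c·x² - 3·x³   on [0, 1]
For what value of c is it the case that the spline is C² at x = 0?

S_0''(x) = -12 + 12·(x + 2), so S_0''(0) = 12. On the right, S_1''(0) = 2c, so c = 6.

6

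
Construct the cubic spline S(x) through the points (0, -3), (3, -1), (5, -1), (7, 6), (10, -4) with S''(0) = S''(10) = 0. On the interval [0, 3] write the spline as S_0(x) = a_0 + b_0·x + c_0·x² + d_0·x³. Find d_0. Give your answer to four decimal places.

Put m_i = S'' at the i-th knot. Here h = (3, 2, 2, 3) and Δ = (2/3, 0, 7/2, -10/3), so the interior equations h_(i-1)·m_(i-1) + 2(h_(i-1)+h_i)·m_i + h_i·m_(i+1) = 6(Δ_i − Δ_(i-1)) read
  3·m_0 + 10·m_1 + 2·m_2 = 6(Δ_1 - Δ_0) = -4
  2·m_1 + 8·m_2 + 2·m_3 = 6(Δ_2 - Δ_1) = 21
  2·m_2 + 10·m_3 + 3·m_4 = 6(Δ_3 - Δ_2) = -41
Natural end conditions: m_0 = m_4 = 0.
Solving the tridiagonal system: m_0 = 0, m_1 = -37/30, m_2 = 25/6, m_3 = -74/15, m_4 = 0.
On [0, 3], with S_0(x) = a_0 + b_0·x + c_0·x² + d_0·x³: c_0 = m_0/2 = 0, d_0 = (m_1 - m_0)/(6h_0) = -37/540, b_0 = Δ_0 - h_0(2m_0 + m_1)/6 = 77/60.

-0.0685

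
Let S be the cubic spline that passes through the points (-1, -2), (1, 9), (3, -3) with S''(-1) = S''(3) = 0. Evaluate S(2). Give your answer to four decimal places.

5.1563

Write M_i for S''(x_i). With h_i = 2, 2 and divided differences Δ_i = 11/2, -6, the continuity of S' gives the tridiagonal system
  2·M_0 + 8·M_1 + 2·M_2 = 6(Δ_1 - Δ_0) = -69
Natural end conditions: M_0 = M_2 = 0.
Solving: M_0 = 0, M_1 = -69/8, M_2 = 0.
On [1, 3], S(x) = 9 - 1/4·(x - 1) - 69/16·(x - 1)² + 23/32·(x - 1)³.
With (x - 1) = 1: S(2) = 165/32.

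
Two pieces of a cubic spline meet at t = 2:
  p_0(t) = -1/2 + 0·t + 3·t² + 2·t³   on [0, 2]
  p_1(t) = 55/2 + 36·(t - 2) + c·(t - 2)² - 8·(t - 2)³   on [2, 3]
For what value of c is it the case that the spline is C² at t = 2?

p_0''(t) = 6 + 12·t, so p_0''(2) = 30. On the right, p_1''(2) = 2c, so c = 15.

15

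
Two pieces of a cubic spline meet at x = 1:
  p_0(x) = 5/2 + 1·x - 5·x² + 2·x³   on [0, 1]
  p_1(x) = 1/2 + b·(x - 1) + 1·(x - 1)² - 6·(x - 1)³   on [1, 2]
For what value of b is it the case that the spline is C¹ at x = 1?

p_0'(x) = 1 - 10·x + 6·x², so p_0'(1) = -3. On the right, p_1'(1) = b, so b = -3.

-3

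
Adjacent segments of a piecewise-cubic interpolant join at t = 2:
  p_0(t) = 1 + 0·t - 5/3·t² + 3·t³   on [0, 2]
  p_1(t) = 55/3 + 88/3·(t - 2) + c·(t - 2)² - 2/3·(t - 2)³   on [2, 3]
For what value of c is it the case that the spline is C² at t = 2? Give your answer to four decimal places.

p_0''(t) = -10/3 + 18·t, so p_0''(2) = 98/3. On the right, p_1''(2) = 2c, so c = 49/3.

16.3333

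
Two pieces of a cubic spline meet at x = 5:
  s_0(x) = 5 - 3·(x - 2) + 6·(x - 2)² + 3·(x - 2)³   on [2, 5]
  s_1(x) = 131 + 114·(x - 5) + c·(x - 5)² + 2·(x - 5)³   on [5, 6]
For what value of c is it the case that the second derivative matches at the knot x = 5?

s_0''(x) = 12 + 18·(x - 2), so s_0''(5) = 66. On the right, s_1''(5) = 2c, so c = 33.

33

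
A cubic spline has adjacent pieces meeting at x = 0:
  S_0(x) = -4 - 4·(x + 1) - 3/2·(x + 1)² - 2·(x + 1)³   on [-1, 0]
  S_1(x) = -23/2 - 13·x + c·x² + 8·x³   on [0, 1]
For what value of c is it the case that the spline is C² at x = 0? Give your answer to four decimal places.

-7.5000

S_0''(x) = -3 - 12·(x + 1), so S_0''(0) = -15. On the right, S_1''(0) = 2c, so c = -15/2.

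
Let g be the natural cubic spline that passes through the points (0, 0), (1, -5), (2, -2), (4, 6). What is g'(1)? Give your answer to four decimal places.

-0.9130

Let σ_i = g''(x_i). Step sizes h_i = 1, 1, 2; slopes of the chords Δ_i = (y_(i+1) - y_i)/h_i = -5, 3, 4.
  1·σ_0 + 4·σ_1 + 1·σ_2 = 6(Δ_1 - Δ_0) = 48
  1·σ_1 + 6·σ_2 + 2·σ_3 = 6(Δ_2 - Δ_1) = 6
Natural end conditions: σ_0 = σ_3 = 0.
Hence σ_0 = 0, σ_1 = 282/23, σ_2 = -24/23, σ_3 = 0.
On [1, 2], g'(x) = b_1 + 2c_1·(x - 1) + 3d_1·(x - 1)² with b_1 = Δ_1 - h_1(2σ_1 + σ_2)/6 = -21/23, c_1 = σ_1/2 = 141/23, d_1 = (σ_2 - σ_1)/(6h_1) = -51/23. So g'(1) = -21/23.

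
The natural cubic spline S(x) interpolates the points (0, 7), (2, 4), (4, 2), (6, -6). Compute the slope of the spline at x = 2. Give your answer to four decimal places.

-0.8333

Let m_i = S''(x_i). Step sizes h_i = 2, 2, 2; slopes of the chords Δ_i = (y_(i+1) - y_i)/h_i = -3/2, -1, -4.
  2·m_0 + 8·m_1 + 2·m_2 = 6(Δ_1 - Δ_0) = 3
  2·m_1 + 8·m_2 + 2·m_3 = 6(Δ_2 - Δ_1) = -18
Natural end conditions: m_0 = m_3 = 0.
Solving: m_0 = 0, m_1 = 1, m_2 = -5/2, m_3 = 0.
On [2, 4], S'(x) = b_1 + 2c_1·(x - 2) + 3d_1·(x - 2)² with b_1 = Δ_1 - h_1(2m_1 + m_2)/6 = -5/6, c_1 = m_1/2 = 1/2, d_1 = (m_2 - m_1)/(6h_1) = -7/24. So S'(2) = -5/6.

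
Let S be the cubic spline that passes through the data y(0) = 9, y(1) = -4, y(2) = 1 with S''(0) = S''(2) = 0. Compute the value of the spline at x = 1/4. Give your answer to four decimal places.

4.6953

With σ_i denoting the second derivative at x_i, h_i = 1, 1, and Δ_i = (y_(i+1) − y_i)/h_i = -13, 5:
  1·σ_0 + 4·σ_1 + 1·σ_2 = 6(Δ_1 - Δ_0) = 108
Natural end conditions: σ_0 = σ_2 = 0.
Forward elimination and back-substitution give σ_0 = 0, σ_1 = 27, σ_2 = 0.
On [0, 1], S(x) = 9 - 35/2·x + 0·x² + 9/2·x³.
With x = 1/4: S(1/4) = 601/128.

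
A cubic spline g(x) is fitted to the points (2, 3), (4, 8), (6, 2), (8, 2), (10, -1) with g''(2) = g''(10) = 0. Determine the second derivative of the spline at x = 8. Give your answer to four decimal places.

-2.1429

With m_i denoting the second derivative at x_i, h_i = 2, 2, 2, 2, and Δ_i = (y_(i+1) − y_i)/h_i = 5/2, -3, 0, -3/2:
  2·m_0 + 8·m_1 + 2·m_2 = 6(Δ_1 - Δ_0) = -33
  2·m_1 + 8·m_2 + 2·m_3 = 6(Δ_2 - Δ_1) = 18
  2·m_2 + 8·m_3 + 2·m_4 = 6(Δ_3 - Δ_2) = -9
Natural end conditions: m_0 = m_4 = 0.
Forward elimination and back-substitution give m_0 = 0, m_1 = -36/7, m_2 = 57/14, m_3 = -15/7, m_4 = 0.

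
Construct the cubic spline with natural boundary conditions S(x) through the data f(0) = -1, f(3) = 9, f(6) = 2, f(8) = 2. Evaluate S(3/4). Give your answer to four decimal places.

2.7099

Let m_i = S''(x_i). Step sizes h_i = 3, 3, 2; slopes of the chords Δ_i = (y_(i+1) - y_i)/h_i = 10/3, -7/3, 0.
  3·m_0 + 12·m_1 + 3·m_2 = 6(Δ_1 - Δ_0) = -34
  3·m_1 + 10·m_2 + 2·m_3 = 6(Δ_2 - Δ_1) = 14
Natural end conditions: m_0 = m_3 = 0.
Solving: m_0 = 0, m_1 = -382/111, m_2 = 90/37, m_3 = 0.
On [0, 3], S(x) = -1 + 187/37·x + 0·x² - 191/999·x³.
With x = 3/4: S(3/4) = 6417/2368.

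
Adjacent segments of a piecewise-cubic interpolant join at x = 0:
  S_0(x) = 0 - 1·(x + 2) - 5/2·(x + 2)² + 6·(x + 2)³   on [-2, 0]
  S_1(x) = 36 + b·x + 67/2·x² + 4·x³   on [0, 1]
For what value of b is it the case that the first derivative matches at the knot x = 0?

61

S_0'(x) = -1 - 5·(x + 2) + 18·(x + 2)², so S_0'(0) = 61. On the right, S_1'(0) = b, so b = 61.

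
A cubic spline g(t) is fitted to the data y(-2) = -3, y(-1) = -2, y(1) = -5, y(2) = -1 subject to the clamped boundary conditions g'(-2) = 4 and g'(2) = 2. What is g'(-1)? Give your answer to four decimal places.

Let m_i = g''(x_i). Step sizes h_i = 1, 2, 1; slopes of the chords Δ_i = (y_(i+1) - y_i)/h_i = 1, -3/2, 4.
  1·m_0 + 6·m_1 + 2·m_2 = 6(Δ_1 - Δ_0) = -15
  2·m_1 + 6·m_2 + 1·m_3 = 6(Δ_2 - Δ_1) = 33
Clamped end conditions give two more equations: 2h_0·m_0 + h_0·m_1 = 6(Δ_0 - g'(-2)) = -18 and h_2·m_2 + 2h_2·m_3 = 6(g'(2) - Δ_2) = -12.
Hence m_0 = -241/35, m_1 = -148/35, m_2 = 302/35, m_3 = -361/35.
On [-1, 1], g'(t) = b_1 + 2c_1·(t + 1) + 3d_1·(t + 1)² with b_1 = Δ_1 - h_1(2m_1 + m_2)/6 = -109/70, c_1 = m_1/2 = -74/35, d_1 = (m_2 - m_1)/(6h_1) = 15/14. So g'(-1) = -109/70.

-1.5571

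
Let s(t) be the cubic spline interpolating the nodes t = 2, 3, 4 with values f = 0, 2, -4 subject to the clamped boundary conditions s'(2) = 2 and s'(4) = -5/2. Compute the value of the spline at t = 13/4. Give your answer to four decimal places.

0.7754

Put σ_i = s'' at the i-th knot. Here h = (1, 1) and Δ = (2, -6), so the interior equations h_(i-1)·σ_(i-1) + 2(h_(i-1)+h_i)·σ_i + h_i·σ_(i+1) = 6(Δ_i − Δ_(i-1)) read
  1·σ_0 + 4·σ_1 + 1·σ_2 = 6(Δ_1 - Δ_0) = -48
Clamped end conditions give two more equations: 2h_0·σ_0 + h_0·σ_1 = 6(Δ_0 - s'(2)) = 0 and h_1·σ_1 + 2h_1·σ_2 = 6(s'(4) - Δ_1) = 21.
Solving the tridiagonal system: σ_0 = 39/4, σ_1 = -39/2, σ_2 = 81/4.
On [3, 4], s(t) = 2 - 23/8·(t - 3) - 39/4·(t - 3)² + 53/8·(t - 3)³.
With (t - 3) = 1/4: s(13/4) = 397/512.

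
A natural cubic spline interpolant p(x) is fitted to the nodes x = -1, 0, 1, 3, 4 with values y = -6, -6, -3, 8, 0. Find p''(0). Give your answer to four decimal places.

Put σ_i = p'' at the i-th knot. Here h = (1, 1, 2, 1) and Δ = (0, 3, 11/2, -8), so the interior equations h_(i-1)·σ_(i-1) + 2(h_(i-1)+h_i)·σ_i + h_i·σ_(i+1) = 6(Δ_i − Δ_(i-1)) read
  1·σ_0 + 4·σ_1 + 1·σ_2 = 6(Δ_1 - Δ_0) = 18
  1·σ_1 + 6·σ_2 + 2·σ_3 = 6(Δ_2 - Δ_1) = 15
  2·σ_2 + 6·σ_3 + 1·σ_4 = 6(Δ_3 - Δ_2) = -81
Natural end conditions: σ_0 = σ_4 = 0.
Forward elimination and back-substitution give σ_0 = 0, σ_1 = 162/61, σ_2 = 450/61, σ_3 = -1947/122, σ_4 = 0.

2.6557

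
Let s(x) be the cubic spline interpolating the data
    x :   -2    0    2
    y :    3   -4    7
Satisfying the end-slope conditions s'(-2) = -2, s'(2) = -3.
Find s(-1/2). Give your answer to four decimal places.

-3.8672

Put m_i = s'' at the i-th knot. Here h = (2, 2) and Δ = (-7/2, 11/2), so the interior equations h_(i-1)·m_(i-1) + 2(h_(i-1)+h_i)·m_i + h_i·m_(i+1) = 6(Δ_i − Δ_(i-1)) read
  2·m_0 + 8·m_1 + 2·m_2 = 6(Δ_1 - Δ_0) = 54
Clamped end conditions give two more equations: 2h_0·m_0 + h_0·m_1 = 6(Δ_0 - s'(-2)) = -9 and h_1·m_1 + 2h_1·m_2 = 6(s'(2) - Δ_1) = -51.
Solving: m_0 = -37/4, m_1 = 14, m_2 = -79/4.
On [-2, 0], s(x) = 3 - 2·(x + 2) - 37/8·(x + 2)² + 31/16·(x + 2)³.
With (x + 2) = 3/2: s(-1/2) = -495/128.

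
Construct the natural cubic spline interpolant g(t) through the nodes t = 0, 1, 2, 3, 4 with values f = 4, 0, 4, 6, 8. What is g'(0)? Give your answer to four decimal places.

-6.2857

Write M_i for g''(x_i). With h_i = 1, 1, 1, 1 and divided differences Δ_i = -4, 4, 2, 2, the continuity of g' gives the tridiagonal system
  1·M_0 + 4·M_1 + 1·M_2 = 6(Δ_1 - Δ_0) = 48
  1·M_1 + 4·M_2 + 1·M_3 = 6(Δ_2 - Δ_1) = -12
  1·M_2 + 4·M_3 + 1·M_4 = 6(Δ_3 - Δ_2) = 0
Natural end conditions: M_0 = M_4 = 0.
Forward elimination and back-substitution give M_0 = 0, M_1 = 96/7, M_2 = -48/7, M_3 = 12/7, M_4 = 0.
On [0, 1], g'(t) = b_0 + 2c_0·t + 3d_0·t² with b_0 = Δ_0 - h_0(2M_0 + M_1)/6 = -44/7, c_0 = M_0/2 = 0, d_0 = (M_1 - M_0)/(6h_0) = 16/7. So g'(0) = -44/7.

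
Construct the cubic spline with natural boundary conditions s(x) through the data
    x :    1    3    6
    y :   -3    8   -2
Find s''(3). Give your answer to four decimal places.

Write M_i for s''(x_i). With h_i = 2, 3 and divided differences Δ_i = 11/2, -10/3, the continuity of s' gives the tridiagonal system
  2·M_0 + 10·M_1 + 3·M_2 = 6(Δ_1 - Δ_0) = -53
Natural end conditions: M_0 = M_2 = 0.
Forward elimination and back-substitution give M_0 = 0, M_1 = -53/10, M_2 = 0.

-5.3000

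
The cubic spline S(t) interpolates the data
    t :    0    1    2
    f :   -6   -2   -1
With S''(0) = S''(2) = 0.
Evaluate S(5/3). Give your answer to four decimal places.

With M_i denoting the second derivative at x_i, h_i = 1, 1, and Δ_i = (y_(i+1) − y_i)/h_i = 4, 1:
  1·M_0 + 4·M_1 + 1·M_2 = 6(Δ_1 - Δ_0) = -18
Natural end conditions: M_0 = M_2 = 0.
Solving the tridiagonal system: M_0 = 0, M_1 = -9/2, M_2 = 0.
On [1, 2], S(t) = -2 + 5/2·(t - 1) - 9/4·(t - 1)² + 3/4·(t - 1)³.
With (t - 1) = 2/3: S(5/3) = -10/9.

-1.1111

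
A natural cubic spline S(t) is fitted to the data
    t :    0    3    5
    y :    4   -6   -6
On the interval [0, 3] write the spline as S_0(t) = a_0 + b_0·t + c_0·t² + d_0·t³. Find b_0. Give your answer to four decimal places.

Let m_i = S''(x_i). Step sizes h_i = 3, 2; slopes of the chords Δ_i = (y_(i+1) - y_i)/h_i = -10/3, 0.
  3·m_0 + 10·m_1 + 2·m_2 = 6(Δ_1 - Δ_0) = 20
Natural end conditions: m_0 = m_2 = 0.
Solving the tridiagonal system: m_0 = 0, m_1 = 2, m_2 = 0.
On [0, 3], with S_0(t) = a_0 + b_0·t + c_0·t² + d_0·t³: c_0 = m_0/2 = 0, d_0 = (m_1 - m_0)/(6h_0) = 1/9, b_0 = Δ_0 - h_0(2m_0 + m_1)/6 = -13/3.

-4.3333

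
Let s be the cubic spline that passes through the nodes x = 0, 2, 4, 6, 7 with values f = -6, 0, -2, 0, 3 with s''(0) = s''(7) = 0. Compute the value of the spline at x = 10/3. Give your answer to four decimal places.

-1.1454

Let m_i = s''(x_i). Step sizes h_i = 2, 2, 2, 1; slopes of the chords Δ_i = (y_(i+1) - y_i)/h_i = 3, -1, 1, 3.
  2·m_0 + 8·m_1 + 2·m_2 = 6(Δ_1 - Δ_0) = -24
  2·m_1 + 8·m_2 + 2·m_3 = 6(Δ_2 - Δ_1) = 12
  2·m_2 + 6·m_3 + 1·m_4 = 6(Δ_3 - Δ_2) = 12
Natural end conditions: m_0 = m_4 = 0.
Solving: m_0 = 0, m_1 = -144/41, m_2 = 84/41, m_3 = 54/41, m_4 = 0.
On [2, 4], s(x) = 0 + 27/41·(x - 2) - 72/41·(x - 2)² + 19/41·(x - 2)³.
With (x - 2) = 4/3: s(10/3) = -1268/1107.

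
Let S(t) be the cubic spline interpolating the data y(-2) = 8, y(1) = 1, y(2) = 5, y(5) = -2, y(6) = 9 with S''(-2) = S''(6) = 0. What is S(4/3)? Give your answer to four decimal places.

2.4892

Let m_i = S''(x_i). Step sizes h_i = 3, 1, 3, 1; slopes of the chords Δ_i = (y_(i+1) - y_i)/h_i = -7/3, 4, -7/3, 11.
  3·m_0 + 8·m_1 + 1·m_2 = 6(Δ_1 - Δ_0) = 38
  1·m_1 + 8·m_2 + 3·m_3 = 6(Δ_2 - Δ_1) = -38
  3·m_2 + 8·m_3 + 1·m_4 = 6(Δ_3 - Δ_2) = 80
Natural end conditions: m_0 = m_4 = 0.
Solving: m_0 = 0, m_1 = 439/72, m_2 = -97/9, m_3 = 337/24, m_4 = 0.
On [1, 2], S(t) = 1 + 271/72·(t - 1) + 439/144·(t - 1)² - 45/16·(t - 1)³.
With (t - 1) = 1/3: S(4/3) = 1613/648.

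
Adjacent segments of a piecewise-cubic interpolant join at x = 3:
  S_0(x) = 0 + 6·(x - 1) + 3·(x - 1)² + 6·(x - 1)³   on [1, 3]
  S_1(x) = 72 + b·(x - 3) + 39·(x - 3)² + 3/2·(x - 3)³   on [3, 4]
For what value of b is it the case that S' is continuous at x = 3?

S_0'(x) = 6 + 6·(x - 1) + 18·(x - 1)², so S_0'(3) = 90. On the right, S_1'(3) = b, so b = 90.

90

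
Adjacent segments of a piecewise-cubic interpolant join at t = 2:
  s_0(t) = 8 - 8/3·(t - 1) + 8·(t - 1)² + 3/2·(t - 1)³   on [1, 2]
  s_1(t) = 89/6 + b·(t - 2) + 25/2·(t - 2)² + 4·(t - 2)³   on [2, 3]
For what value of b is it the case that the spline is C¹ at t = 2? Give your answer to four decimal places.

s_0'(t) = -8/3 + 16·(t - 1) + 9/2·(t - 1)², so s_0'(2) = 107/6. On the right, s_1'(2) = b, so b = 107/6.

17.8333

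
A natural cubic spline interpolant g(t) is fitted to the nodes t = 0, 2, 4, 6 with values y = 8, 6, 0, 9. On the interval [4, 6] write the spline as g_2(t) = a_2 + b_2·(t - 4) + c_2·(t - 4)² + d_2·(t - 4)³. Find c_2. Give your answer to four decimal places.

3.2000

Put M_i = g'' at the i-th knot. Here h = (2, 2, 2) and Δ = (-1, -3, 9/2), so the interior equations h_(i-1)·M_(i-1) + 2(h_(i-1)+h_i)·M_i + h_i·M_(i+1) = 6(Δ_i − Δ_(i-1)) read
  2·M_0 + 8·M_1 + 2·M_2 = 6(Δ_1 - Δ_0) = -12
  2·M_1 + 8·M_2 + 2·M_3 = 6(Δ_2 - Δ_1) = 45
Natural end conditions: M_0 = M_3 = 0.
Hence M_0 = 0, M_1 = -31/10, M_2 = 32/5, M_3 = 0.
On [4, 6], with g_2(t) = a_2 + b_2·(t - 4) + c_2·(t - 4)² + d_2·(t - 4)³: c_2 = M_2/2 = 16/5, d_2 = (M_3 - M_2)/(6h_2) = -8/15, b_2 = Δ_2 - h_2(2M_2 + M_3)/6 = 7/30.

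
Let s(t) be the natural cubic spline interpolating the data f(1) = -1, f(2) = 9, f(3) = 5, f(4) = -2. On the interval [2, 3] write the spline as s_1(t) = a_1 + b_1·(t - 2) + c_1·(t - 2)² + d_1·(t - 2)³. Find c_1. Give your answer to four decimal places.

Write m_i for s''(x_i). With h_i = 1, 1, 1 and divided differences Δ_i = 10, -4, -7, the continuity of s' gives the tridiagonal system
  1·m_0 + 4·m_1 + 1·m_2 = 6(Δ_1 - Δ_0) = -84
  1·m_1 + 4·m_2 + 1·m_3 = 6(Δ_2 - Δ_1) = -18
Natural end conditions: m_0 = m_3 = 0.
Solving: m_0 = 0, m_1 = -106/5, m_2 = 4/5, m_3 = 0.
On [2, 3], with s_1(t) = a_1 + b_1·(t - 2) + c_1·(t - 2)² + d_1·(t - 2)³: c_1 = m_1/2 = -53/5, d_1 = (m_2 - m_1)/(6h_1) = 11/3, b_1 = Δ_1 - h_1(2m_1 + m_2)/6 = 44/15.

-10.6000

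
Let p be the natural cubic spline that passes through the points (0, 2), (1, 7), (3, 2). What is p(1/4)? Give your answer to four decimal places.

3.5430

With M_i denoting the second derivative at x_i, h_i = 1, 2, and Δ_i = (y_(i+1) − y_i)/h_i = 5, -5/2:
  1·M_0 + 6·M_1 + 2·M_2 = 6(Δ_1 - Δ_0) = -45
Natural end conditions: M_0 = M_2 = 0.
Solving: M_0 = 0, M_1 = -15/2, M_2 = 0.
On [0, 1], p(t) = 2 + 25/4·t + 0·t² - 5/4·t³.
With t = 1/4: p(1/4) = 907/256.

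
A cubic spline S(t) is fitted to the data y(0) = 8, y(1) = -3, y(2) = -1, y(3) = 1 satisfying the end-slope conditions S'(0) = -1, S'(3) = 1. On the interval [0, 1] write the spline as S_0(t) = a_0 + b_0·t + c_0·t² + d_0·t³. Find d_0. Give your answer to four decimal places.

13.3333

Let m_i = S''(x_i). Step sizes h_i = 1, 1, 1; slopes of the chords Δ_i = (y_(i+1) - y_i)/h_i = -11, 2, 2.
  1·m_0 + 4·m_1 + 1·m_2 = 6(Δ_1 - Δ_0) = 78
  1·m_1 + 4·m_2 + 1·m_3 = 6(Δ_2 - Δ_1) = 0
Clamped end conditions give two more equations: 2h_0·m_0 + h_0·m_1 = 6(Δ_0 - S'(0)) = -60 and h_2·m_2 + 2h_2·m_3 = 6(S'(3) - Δ_2) = -6.
Forward elimination and back-substitution give m_0 = -140/3, m_1 = 100/3, m_2 = -26/3, m_3 = 4/3.
On [0, 1], with S_0(t) = a_0 + b_0·t + c_0·t² + d_0·t³: c_0 = m_0/2 = -70/3, d_0 = (m_1 - m_0)/(6h_0) = 40/3, b_0 = Δ_0 - h_0(2m_0 + m_1)/6 = -1.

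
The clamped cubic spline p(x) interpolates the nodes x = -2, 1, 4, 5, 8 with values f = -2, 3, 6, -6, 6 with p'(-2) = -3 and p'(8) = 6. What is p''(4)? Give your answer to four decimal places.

-12.4057

Put M_i = p'' at the i-th knot. Here h = (3, 3, 1, 3) and Δ = (5/3, 1, -12, 4), so the interior equations h_(i-1)·M_(i-1) + 2(h_(i-1)+h_i)·M_i + h_i·M_(i+1) = 6(Δ_i − Δ_(i-1)) read
  3·M_0 + 12·M_1 + 3·M_2 = 6(Δ_1 - Δ_0) = -4
  3·M_1 + 8·M_2 + 1·M_3 = 6(Δ_2 - Δ_1) = -78
  1·M_2 + 8·M_3 + 3·M_4 = 6(Δ_3 - Δ_2) = 96
Clamped end conditions give two more equations: 2h_0·M_0 + h_0·M_1 = 6(Δ_0 - p'(-2)) = 28 and h_3·M_3 + 2h_3·M_4 = 6(p'(8) - Δ_3) = 12.
Hence M_0 = 1193/318, M_1 = 97/53, M_2 = -1315/106, M_3 = 835/53, M_4 = -623/106.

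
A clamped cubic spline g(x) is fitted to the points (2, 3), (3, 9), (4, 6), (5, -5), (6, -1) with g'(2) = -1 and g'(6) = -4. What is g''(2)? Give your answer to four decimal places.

29.2500

With M_i denoting the second derivative at x_i, h_i = 1, 1, 1, 1, and Δ_i = (y_(i+1) − y_i)/h_i = 6, -3, -11, 4:
  1·M_0 + 4·M_1 + 1·M_2 = 6(Δ_1 - Δ_0) = -54
  1·M_1 + 4·M_2 + 1·M_3 = 6(Δ_2 - Δ_1) = -48
  1·M_2 + 4·M_3 + 1·M_4 = 6(Δ_3 - Δ_2) = 90
Clamped end conditions give two more equations: 2h_0·M_0 + h_0·M_1 = 6(Δ_0 - g'(2)) = 42 and h_3·M_3 + 2h_3·M_4 = 6(g'(6) - Δ_3) = -48.
Hence M_0 = 117/4, M_1 = -33/2, M_2 = -69/4, M_3 = 75/2, M_4 = -171/4.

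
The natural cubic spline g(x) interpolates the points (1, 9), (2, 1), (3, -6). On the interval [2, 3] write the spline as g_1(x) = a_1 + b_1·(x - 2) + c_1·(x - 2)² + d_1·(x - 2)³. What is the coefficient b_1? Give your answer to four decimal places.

-7.5000

Put M_i = g'' at the i-th knot. Here h = (1, 1) and Δ = (-8, -7), so the interior equations h_(i-1)·M_(i-1) + 2(h_(i-1)+h_i)·M_i + h_i·M_(i+1) = 6(Δ_i − Δ_(i-1)) read
  1·M_0 + 4·M_1 + 1·M_2 = 6(Δ_1 - Δ_0) = 6
Natural end conditions: M_0 = M_2 = 0.
Solving: M_0 = 0, M_1 = 3/2, M_2 = 0.
On [2, 3], with g_1(x) = a_1 + b_1·(x - 2) + c_1·(x - 2)² + d_1·(x - 2)³: c_1 = M_1/2 = 3/4, d_1 = (M_2 - M_1)/(6h_1) = -1/4, b_1 = Δ_1 - h_1(2M_1 + M_2)/6 = -15/2.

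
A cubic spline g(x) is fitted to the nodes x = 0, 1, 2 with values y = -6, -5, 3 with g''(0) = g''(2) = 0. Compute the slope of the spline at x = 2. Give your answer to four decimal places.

With M_i denoting the second derivative at x_i, h_i = 1, 1, and Δ_i = (y_(i+1) − y_i)/h_i = 1, 8:
  1·M_0 + 4·M_1 + 1·M_2 = 6(Δ_1 - Δ_0) = 42
Natural end conditions: M_0 = M_2 = 0.
Solving the tridiagonal system: M_0 = 0, M_1 = 21/2, M_2 = 0.
On [1, 2], g'(x) = b_1 + 2c_1·(x - 1) + 3d_1·(x - 1)² with b_1 = Δ_1 - h_1(2M_1 + M_2)/6 = 9/2, c_1 = M_1/2 = 21/4, d_1 = (M_2 - M_1)/(6h_1) = -7/4. So g'(2) = 39/4.

9.7500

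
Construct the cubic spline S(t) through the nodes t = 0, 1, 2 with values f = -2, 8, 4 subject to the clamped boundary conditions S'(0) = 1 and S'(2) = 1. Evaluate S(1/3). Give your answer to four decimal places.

0.4444

Put m_i = S'' at the i-th knot. Here h = (1, 1) and Δ = (10, -4), so the interior equations h_(i-1)·m_(i-1) + 2(h_(i-1)+h_i)·m_i + h_i·m_(i+1) = 6(Δ_i − Δ_(i-1)) read
  1·m_0 + 4·m_1 + 1·m_2 = 6(Δ_1 - Δ_0) = -84
Clamped end conditions give two more equations: 2h_0·m_0 + h_0·m_1 = 6(Δ_0 - S'(0)) = 54 and h_1·m_1 + 2h_1·m_2 = 6(S'(2) - Δ_1) = 30.
Hence m_0 = 48, m_1 = -42, m_2 = 36.
On [0, 1], S(t) = -2 + 1·t + 24·t² - 15·t³.
With t = 1/3: S(1/3) = 4/9.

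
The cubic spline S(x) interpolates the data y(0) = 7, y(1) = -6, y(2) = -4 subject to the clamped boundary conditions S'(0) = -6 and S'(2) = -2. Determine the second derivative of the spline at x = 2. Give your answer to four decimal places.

Write m_i for S''(x_i). With h_i = 1, 1 and divided differences Δ_i = -13, 2, the continuity of S' gives the tridiagonal system
  1·m_0 + 4·m_1 + 1·m_2 = 6(Δ_1 - Δ_0) = 90
Clamped end conditions give two more equations: 2h_0·m_0 + h_0·m_1 = 6(Δ_0 - S'(0)) = -42 and h_1·m_1 + 2h_1·m_2 = 6(S'(2) - Δ_1) = -24.
Forward elimination and back-substitution give m_0 = -83/2, m_1 = 41, m_2 = -65/2.

-32.5000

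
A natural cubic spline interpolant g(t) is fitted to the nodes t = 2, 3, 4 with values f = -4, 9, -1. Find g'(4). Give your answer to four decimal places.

Write M_i for g''(x_i). With h_i = 1, 1 and divided differences Δ_i = 13, -10, the continuity of g' gives the tridiagonal system
  1·M_0 + 4·M_1 + 1·M_2 = 6(Δ_1 - Δ_0) = -138
Natural end conditions: M_0 = M_2 = 0.
Hence M_0 = 0, M_1 = -69/2, M_2 = 0.
On [3, 4], g'(t) = b_1 + 2c_1·(t - 3) + 3d_1·(t - 3)² with b_1 = Δ_1 - h_1(2M_1 + M_2)/6 = 3/2, c_1 = M_1/2 = -69/4, d_1 = (M_2 - M_1)/(6h_1) = 23/4. So g'(4) = -63/4.

-15.7500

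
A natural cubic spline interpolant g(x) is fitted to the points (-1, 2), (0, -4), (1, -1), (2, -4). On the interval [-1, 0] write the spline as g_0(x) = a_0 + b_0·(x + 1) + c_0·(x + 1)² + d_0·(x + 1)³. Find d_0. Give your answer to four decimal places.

Let M_i = g''(x_i). Step sizes h_i = 1, 1, 1; slopes of the chords Δ_i = (y_(i+1) - y_i)/h_i = -6, 3, -3.
  1·M_0 + 4·M_1 + 1·M_2 = 6(Δ_1 - Δ_0) = 54
  1·M_1 + 4·M_2 + 1·M_3 = 6(Δ_2 - Δ_1) = -36
Natural end conditions: M_0 = M_3 = 0.
Forward elimination and back-substitution give M_0 = 0, M_1 = 84/5, M_2 = -66/5, M_3 = 0.
On [-1, 0], with g_0(x) = a_0 + b_0·(x + 1) + c_0·(x + 1)² + d_0·(x + 1)³: c_0 = M_0/2 = 0, d_0 = (M_1 - M_0)/(6h_0) = 14/5, b_0 = Δ_0 - h_0(2M_0 + M_1)/6 = -44/5.

2.8000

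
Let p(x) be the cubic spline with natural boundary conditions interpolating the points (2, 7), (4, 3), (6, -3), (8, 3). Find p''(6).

Write M_i for p''(x_i). With h_i = 2, 2, 2 and divided differences Δ_i = -2, -3, 3, the continuity of p' gives the tridiagonal system
  2·M_0 + 8·M_1 + 2·M_2 = 6(Δ_1 - Δ_0) = -6
  2·M_1 + 8·M_2 + 2·M_3 = 6(Δ_2 - Δ_1) = 36
Natural end conditions: M_0 = M_3 = 0.
Hence M_0 = 0, M_1 = -2, M_2 = 5, M_3 = 0.

5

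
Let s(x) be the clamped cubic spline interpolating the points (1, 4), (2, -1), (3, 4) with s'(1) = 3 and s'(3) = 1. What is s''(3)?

-28

With m_i denoting the second derivative at x_i, h_i = 1, 1, and Δ_i = (y_(i+1) − y_i)/h_i = -5, 5:
  1·m_0 + 4·m_1 + 1·m_2 = 6(Δ_1 - Δ_0) = 60
Clamped end conditions give two more equations: 2h_0·m_0 + h_0·m_1 = 6(Δ_0 - s'(1)) = -48 and h_1·m_1 + 2h_1·m_2 = 6(s'(3) - Δ_1) = -24.
Forward elimination and back-substitution give m_0 = -40, m_1 = 32, m_2 = -28.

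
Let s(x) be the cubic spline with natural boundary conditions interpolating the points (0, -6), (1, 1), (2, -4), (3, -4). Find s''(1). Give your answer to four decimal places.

-21.2000

Let m_i = s''(x_i). Step sizes h_i = 1, 1, 1; slopes of the chords Δ_i = (y_(i+1) - y_i)/h_i = 7, -5, 0.
  1·m_0 + 4·m_1 + 1·m_2 = 6(Δ_1 - Δ_0) = -72
  1·m_1 + 4·m_2 + 1·m_3 = 6(Δ_2 - Δ_1) = 30
Natural end conditions: m_0 = m_3 = 0.
Hence m_0 = 0, m_1 = -106/5, m_2 = 64/5, m_3 = 0.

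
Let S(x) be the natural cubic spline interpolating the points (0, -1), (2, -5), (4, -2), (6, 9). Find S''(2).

2

Put M_i = S'' at the i-th knot. Here h = (2, 2, 2) and Δ = (-2, 3/2, 11/2), so the interior equations h_(i-1)·M_(i-1) + 2(h_(i-1)+h_i)·M_i + h_i·M_(i+1) = 6(Δ_i − Δ_(i-1)) read
  2·M_0 + 8·M_1 + 2·M_2 = 6(Δ_1 - Δ_0) = 21
  2·M_1 + 8·M_2 + 2·M_3 = 6(Δ_2 - Δ_1) = 24
Natural end conditions: M_0 = M_3 = 0.
Hence M_0 = 0, M_1 = 2, M_2 = 5/2, M_3 = 0.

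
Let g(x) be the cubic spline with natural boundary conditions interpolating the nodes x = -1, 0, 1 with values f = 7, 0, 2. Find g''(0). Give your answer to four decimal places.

13.5000

Let σ_i = g''(x_i). Step sizes h_i = 1, 1; slopes of the chords Δ_i = (y_(i+1) - y_i)/h_i = -7, 2.
  1·σ_0 + 4·σ_1 + 1·σ_2 = 6(Δ_1 - Δ_0) = 54
Natural end conditions: σ_0 = σ_2 = 0.
Solving: σ_0 = 0, σ_1 = 27/2, σ_2 = 0.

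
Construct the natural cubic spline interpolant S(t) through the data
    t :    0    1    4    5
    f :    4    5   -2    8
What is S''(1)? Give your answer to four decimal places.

-6.9455

Let σ_i = S''(x_i). Step sizes h_i = 1, 3, 1; slopes of the chords Δ_i = (y_(i+1) - y_i)/h_i = 1, -7/3, 10.
  1·σ_0 + 8·σ_1 + 3·σ_2 = 6(Δ_1 - Δ_0) = -20
  3·σ_1 + 8·σ_2 + 1·σ_3 = 6(Δ_2 - Δ_1) = 74
Natural end conditions: σ_0 = σ_3 = 0.
Forward elimination and back-substitution give σ_0 = 0, σ_1 = -382/55, σ_2 = 652/55, σ_3 = 0.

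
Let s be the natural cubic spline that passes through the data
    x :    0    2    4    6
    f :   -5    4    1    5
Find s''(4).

4

Let m_i = s''(x_i). Step sizes h_i = 2, 2, 2; slopes of the chords Δ_i = (y_(i+1) - y_i)/h_i = 9/2, -3/2, 2.
  2·m_0 + 8·m_1 + 2·m_2 = 6(Δ_1 - Δ_0) = -36
  2·m_1 + 8·m_2 + 2·m_3 = 6(Δ_2 - Δ_1) = 21
Natural end conditions: m_0 = m_3 = 0.
Solving: m_0 = 0, m_1 = -11/2, m_2 = 4, m_3 = 0.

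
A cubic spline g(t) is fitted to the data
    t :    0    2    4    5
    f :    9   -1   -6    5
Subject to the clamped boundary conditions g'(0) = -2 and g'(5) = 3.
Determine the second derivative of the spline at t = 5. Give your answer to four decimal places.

-33.9565

Put σ_i = g'' at the i-th knot. Here h = (2, 2, 1) and Δ = (-5, -5/2, 11), so the interior equations h_(i-1)·σ_(i-1) + 2(h_(i-1)+h_i)·σ_i + h_i·σ_(i+1) = 6(Δ_i − Δ_(i-1)) read
  2·σ_0 + 8·σ_1 + 2·σ_2 = 6(Δ_1 - Δ_0) = 15
  2·σ_1 + 6·σ_2 + 1·σ_3 = 6(Δ_2 - Δ_1) = 81
Clamped end conditions give two more equations: 2h_0·σ_0 + h_0·σ_1 = 6(Δ_0 - g'(0)) = -18 and h_2·σ_2 + 2h_2·σ_3 = 6(g'(5) - Δ_2) = -48.
Forward elimination and back-substitution give σ_0 = -155/46, σ_1 = -52/23, σ_2 = 458/23, σ_3 = -781/23.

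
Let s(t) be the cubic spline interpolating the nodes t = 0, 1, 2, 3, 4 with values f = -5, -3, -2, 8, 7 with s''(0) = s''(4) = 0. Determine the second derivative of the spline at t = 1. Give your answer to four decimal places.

-6.6429

With σ_i denoting the second derivative at x_i, h_i = 1, 1, 1, 1, and Δ_i = (y_(i+1) − y_i)/h_i = 2, 1, 10, -1:
  1·σ_0 + 4·σ_1 + 1·σ_2 = 6(Δ_1 - Δ_0) = -6
  1·σ_1 + 4·σ_2 + 1·σ_3 = 6(Δ_2 - Δ_1) = 54
  1·σ_2 + 4·σ_3 + 1·σ_4 = 6(Δ_3 - Δ_2) = -66
Natural end conditions: σ_0 = σ_4 = 0.
Forward elimination and back-substitution give σ_0 = 0, σ_1 = -93/14, σ_2 = 144/7, σ_3 = -303/14, σ_4 = 0.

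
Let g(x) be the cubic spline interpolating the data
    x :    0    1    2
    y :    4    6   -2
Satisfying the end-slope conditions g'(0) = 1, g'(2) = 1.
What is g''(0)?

Let M_i = g''(x_i). Step sizes h_i = 1, 1; slopes of the chords Δ_i = (y_(i+1) - y_i)/h_i = 2, -8.
  1·M_0 + 4·M_1 + 1·M_2 = 6(Δ_1 - Δ_0) = -60
Clamped end conditions give two more equations: 2h_0·M_0 + h_0·M_1 = 6(Δ_0 - g'(0)) = 6 and h_1·M_1 + 2h_1·M_2 = 6(g'(2) - Δ_1) = 54.
Solving: M_0 = 18, M_1 = -30, M_2 = 42.

18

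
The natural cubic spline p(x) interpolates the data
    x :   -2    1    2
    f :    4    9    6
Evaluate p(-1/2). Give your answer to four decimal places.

Let M_i = p''(x_i). Step sizes h_i = 3, 1; slopes of the chords Δ_i = (y_(i+1) - y_i)/h_i = 5/3, -3.
  3·M_0 + 8·M_1 + 1·M_2 = 6(Δ_1 - Δ_0) = -28
Natural end conditions: M_0 = M_2 = 0.
Forward elimination and back-substitution give M_0 = 0, M_1 = -7/2, M_2 = 0.
On [-2, 1], p(x) = 4 + 41/12·(x + 2) + 0·(x + 2)² - 7/36·(x + 2)³.
With (x + 2) = 3/2: p(-1/2) = 271/32.

8.4688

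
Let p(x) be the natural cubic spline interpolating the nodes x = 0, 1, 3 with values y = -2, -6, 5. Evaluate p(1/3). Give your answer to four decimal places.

-3.8025

With σ_i denoting the second derivative at x_i, h_i = 1, 2, and Δ_i = (y_(i+1) − y_i)/h_i = -4, 11/2:
  1·σ_0 + 6·σ_1 + 2·σ_2 = 6(Δ_1 - Δ_0) = 57
Natural end conditions: σ_0 = σ_2 = 0.
Solving the tridiagonal system: σ_0 = 0, σ_1 = 19/2, σ_2 = 0.
On [0, 1], p(x) = -2 - 67/12·x + 0·x² + 19/12·x³.
With x = 1/3: p(1/3) = -308/81.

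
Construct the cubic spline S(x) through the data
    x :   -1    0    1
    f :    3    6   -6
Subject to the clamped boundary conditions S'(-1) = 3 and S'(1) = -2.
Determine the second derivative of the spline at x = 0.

Write M_i for S''(x_i). With h_i = 1, 1 and divided differences Δ_i = 3, -12, the continuity of S' gives the tridiagonal system
  1·M_0 + 4·M_1 + 1·M_2 = 6(Δ_1 - Δ_0) = -90
Clamped end conditions give two more equations: 2h_0·M_0 + h_0·M_1 = 6(Δ_0 - S'(-1)) = 0 and h_1·M_1 + 2h_1·M_2 = 6(S'(1) - Δ_1) = 60.
Solving the tridiagonal system: M_0 = 20, M_1 = -40, M_2 = 50.

-40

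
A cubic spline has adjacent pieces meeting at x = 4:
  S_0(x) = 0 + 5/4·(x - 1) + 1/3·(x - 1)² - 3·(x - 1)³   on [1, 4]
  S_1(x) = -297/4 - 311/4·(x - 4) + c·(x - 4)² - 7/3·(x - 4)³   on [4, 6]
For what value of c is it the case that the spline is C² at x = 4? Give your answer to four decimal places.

S_0''(x) = 2/3 - 18·(x - 1), so S_0''(4) = -160/3. On the right, S_1''(4) = 2c, so c = -80/3.

-26.6667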